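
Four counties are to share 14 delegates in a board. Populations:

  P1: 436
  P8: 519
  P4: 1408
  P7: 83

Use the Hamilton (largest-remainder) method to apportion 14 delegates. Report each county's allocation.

Total 2446; standard divisor 2446/14 ≈ 174.714.
Standard quotas: P1 2.496, P8 2.971, P4 8.059, P7 0.475.
Lower quotas: P1 2, P8 2, P4 8, P7 0 (sum 12, leaving 2 seats).
Remainders in descending order: P8 0.971, P1 0.496, P7 0.475, P4 0.059.
The surplus seats go to P8, P1.

P1=3; P8=3; P4=8; P7=0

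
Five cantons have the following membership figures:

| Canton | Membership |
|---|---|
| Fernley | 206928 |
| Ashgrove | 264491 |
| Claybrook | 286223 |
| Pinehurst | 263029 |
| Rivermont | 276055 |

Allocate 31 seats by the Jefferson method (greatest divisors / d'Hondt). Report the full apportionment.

Standard divisor 1296726/31 ≈ 41829.871; standard quotas: Fernley 4.947, Ashgrove 6.323, Claybrook 6.843, Pinehurst 6.288, Rivermont 6.599.
Rounding down gives 4, 6, 6, 6, 6 = 28 seats, so the divisor must be adjusted.
With modified divisor 38600: modified quotas Fernley 5.361, Ashgrove 6.852, Claybrook 7.415, Pinehurst 6.814, Rivermont 7.152.
Rounding down: Fernley 5, Ashgrove 6, Claybrook 7, Pinehurst 6, Rivermont 7 (total 31).

Fernley=5, Ashgrove=6, Claybrook=7, Pinehurst=6, Rivermont=7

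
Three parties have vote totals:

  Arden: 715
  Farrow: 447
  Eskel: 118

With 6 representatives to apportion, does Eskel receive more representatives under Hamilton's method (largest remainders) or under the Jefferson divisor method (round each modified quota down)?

Hamilton

Hamilton: Arden 3, Farrow 2, Eskel 1.
Jefferson: Arden 4, Farrow 2, Eskel 0.
Eskel gets 1 under Hamilton and 0 under Jefferson.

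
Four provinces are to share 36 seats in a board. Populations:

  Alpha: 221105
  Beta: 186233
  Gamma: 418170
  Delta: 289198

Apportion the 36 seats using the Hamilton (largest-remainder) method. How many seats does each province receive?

Total 1114706; standard divisor 1114706/36 ≈ 30964.056.
Standard quotas: Alpha 7.1407, Beta 6.0145, Gamma 13.5050, Delta 9.3398.
Lower quotas: Alpha 7, Beta 6, Gamma 13, Delta 9 (sum 35, leaving 1 seat).
Remainders in descending order: Gamma 0.5050, Delta 0.3398, Alpha 0.1407, Beta 0.0145.
The surplus seat goes to Gamma.

Alpha: 7, Beta: 6, Gamma: 14, Delta: 9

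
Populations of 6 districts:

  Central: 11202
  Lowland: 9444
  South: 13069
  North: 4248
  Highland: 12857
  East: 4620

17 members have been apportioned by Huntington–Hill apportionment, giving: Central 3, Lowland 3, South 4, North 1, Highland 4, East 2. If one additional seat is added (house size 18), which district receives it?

Priority for the next seat is population ÷ (√(s·(s+1))).
Priorities: Central 3233.739, Lowland 2726.248, South 2922.317, North 3003.790, Highland 2874.913, East 1886.107.
Highest priority: Central.

Central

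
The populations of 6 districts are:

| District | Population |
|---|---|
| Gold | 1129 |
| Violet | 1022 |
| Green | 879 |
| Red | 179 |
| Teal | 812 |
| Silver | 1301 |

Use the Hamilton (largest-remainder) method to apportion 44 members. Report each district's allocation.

Gold 9; Violet 8; Green 7; Red 2; Teal 7; Silver 11

The standard divisor is 5322/44 ≈ 120.955.
Standard quotas: Gold 9.334, Violet 8.449, Green 7.267, Red 1.480, Teal 6.713, Silver 10.756.
Lower quotas: Gold 9, Violet 8, Green 7, Red 1, Teal 6, Silver 10 (sum 41, leaving 3 seats).
Remainders in descending order: Silver 0.756, Teal 0.713, Red 0.480, Violet 0.449, Gold 0.334, Green 0.267.
The surplus seats go to Silver, Teal, Red.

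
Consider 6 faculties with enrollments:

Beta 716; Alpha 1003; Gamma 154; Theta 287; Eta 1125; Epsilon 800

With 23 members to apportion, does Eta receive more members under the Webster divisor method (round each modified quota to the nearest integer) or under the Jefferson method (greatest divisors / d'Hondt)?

Webster: Beta 4, Alpha 6, Gamma 1, Theta 2, Eta 6, Epsilon 4.
Jefferson: Beta 4, Alpha 6, Gamma 0, Theta 1, Eta 7, Epsilon 5.
Eta gets 6 under Webster and 7 under Jefferson.

Jefferson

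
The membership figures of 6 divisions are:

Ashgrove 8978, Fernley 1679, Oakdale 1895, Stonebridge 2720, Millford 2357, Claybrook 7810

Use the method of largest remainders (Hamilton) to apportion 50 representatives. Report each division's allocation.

Total 25439; standard divisor 25439/50 ≈ 508.78.
Standard quotas: Ashgrove 17.6461, Fernley 3.3001, Oakdale 3.7246, Stonebridge 5.3461, Millford 4.6327, Claybrook 15.3504.
Lower quotas: Ashgrove 17, Fernley 3, Oakdale 3, Stonebridge 5, Millford 4, Claybrook 15 (sum 47, leaving 3 seats).
Remainders in descending order: Oakdale 0.7246, Ashgrove 0.6461, Millford 0.6327, Claybrook 0.3504, Stonebridge 0.3461, Fernley 0.3001.
The surplus seats go to Oakdale, Ashgrove, Millford.

Ashgrove 18; Fernley 3; Oakdale 4; Stonebridge 5; Millford 5; Claybrook 15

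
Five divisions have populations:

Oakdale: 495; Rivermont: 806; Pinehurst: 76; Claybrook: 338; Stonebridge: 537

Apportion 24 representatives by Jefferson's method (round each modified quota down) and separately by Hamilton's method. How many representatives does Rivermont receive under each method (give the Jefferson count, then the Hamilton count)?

9 and 8

Jefferson: Oakdale 5, Rivermont 9, Pinehurst 0, Claybrook 4, Stonebridge 6.
Hamilton: Oakdale 5, Rivermont 8, Pinehurst 1, Claybrook 4, Stonebridge 6.
Rivermont gets 9 under Jefferson and 8 under Hamilton.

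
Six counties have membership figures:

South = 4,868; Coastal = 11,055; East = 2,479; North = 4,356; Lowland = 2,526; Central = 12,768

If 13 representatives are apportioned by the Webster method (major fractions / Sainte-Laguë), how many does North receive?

1

Standard divisor 38052/13 ≈ 2927.077; standard quotas: South 1.663, Coastal 3.777, East 0.847, North 1.488, Lowland 0.863, Central 4.362.
Rounding to the nearest integer gives South 2, Coastal 4, East 1, North 1, Lowland 1, Central 4 — total 13, matching the house size, so no adjustment is needed.
North receives 1.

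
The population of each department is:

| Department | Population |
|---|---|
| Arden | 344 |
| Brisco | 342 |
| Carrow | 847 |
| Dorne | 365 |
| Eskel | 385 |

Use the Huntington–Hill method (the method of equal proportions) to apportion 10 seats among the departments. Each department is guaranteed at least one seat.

With divisor 244: modified quotas Arden 1.410, Brisco 1.402, Carrow 3.471, Dorne 1.496, Eskel 1.578.
Geometric-mean thresholds: Arden √(1·2)=1.414, Brisco √(1·2)=1.414, Carrow √(3·4)=3.464, Dorne √(1·2)=1.414, Eskel √(1·2)=1.414.
Each quota rounded against its threshold gives Arden 1, Brisco 1, Carrow 4, Dorne 2, Eskel 2 (total 10).

Arden 1, Brisco 1, Carrow 4, Dorne 2, Eskel 2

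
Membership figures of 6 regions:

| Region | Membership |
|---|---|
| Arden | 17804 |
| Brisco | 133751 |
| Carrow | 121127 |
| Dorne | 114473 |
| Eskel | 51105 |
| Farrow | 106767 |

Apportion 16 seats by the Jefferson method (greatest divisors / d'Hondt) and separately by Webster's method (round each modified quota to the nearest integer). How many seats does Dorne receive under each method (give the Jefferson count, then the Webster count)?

Jefferson: Arden 0, Brisco 4, Carrow 4, Dorne 4, Eskel 1, Farrow 3.
Webster: Arden 1, Brisco 4, Carrow 4, Dorne 3, Eskel 1, Farrow 3.
Dorne gets 4 under Jefferson and 3 under Webster.

4 and 3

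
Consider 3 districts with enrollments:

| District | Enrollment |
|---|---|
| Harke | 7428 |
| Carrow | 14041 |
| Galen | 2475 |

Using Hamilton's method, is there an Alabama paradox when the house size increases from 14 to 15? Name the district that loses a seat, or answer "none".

Galen

At 14 seats: Harke 4, Carrow 8, Galen 2.
At 15 seats: Harke 5, Carrow 9, Galen 1.
Galen drops from 2 to 1.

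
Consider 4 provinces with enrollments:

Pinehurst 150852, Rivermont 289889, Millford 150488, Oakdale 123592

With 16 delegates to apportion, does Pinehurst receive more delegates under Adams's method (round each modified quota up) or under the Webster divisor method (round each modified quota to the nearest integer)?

Adams

Adams: Pinehurst 4, Rivermont 6, Millford 3, Oakdale 3.
Webster: Pinehurst 3, Rivermont 7, Millford 3, Oakdale 3.
Pinehurst gets 4 under Adams and 3 under Webster.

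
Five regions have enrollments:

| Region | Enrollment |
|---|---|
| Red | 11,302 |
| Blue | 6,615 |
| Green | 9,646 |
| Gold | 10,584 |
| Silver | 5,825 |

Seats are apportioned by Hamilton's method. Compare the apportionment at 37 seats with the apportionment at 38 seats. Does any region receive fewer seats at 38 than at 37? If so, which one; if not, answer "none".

At 37 seats: Red 9, Blue 6, Green 8, Gold 9, Silver 5.
At 38 seats: Red 10, Blue 6, Green 8, Gold 9, Silver 5.
No region's allocation decreased.

none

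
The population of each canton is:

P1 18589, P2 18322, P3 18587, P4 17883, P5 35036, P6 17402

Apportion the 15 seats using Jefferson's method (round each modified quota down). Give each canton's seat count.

P1=2; P2=2; P3=2; P4=2; P5=5; P6=2

Standard divisor 125819/15 ≈ 8387.933; standard quotas: P1 2.216, P2 2.184, P3 2.216, P4 2.132, P5 4.177, P6 2.075.
Rounding down gives 2, 2, 2, 2, 4, 2 = 14 seats, so the divisor must be adjusted.
With modified divisor 6600: modified quotas P1 2.817, P2 2.776, P3 2.816, P4 2.710, P5 5.308, P6 2.637.
Rounding down: P1 2, P2 2, P3 2, P4 2, P5 5, P6 2 (total 15).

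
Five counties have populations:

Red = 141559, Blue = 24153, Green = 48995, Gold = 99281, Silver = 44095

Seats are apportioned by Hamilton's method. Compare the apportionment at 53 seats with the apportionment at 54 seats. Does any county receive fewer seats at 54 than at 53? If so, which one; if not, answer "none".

At 53 seats: Red 21, Blue 4, Green 7, Gold 15, Silver 6.
At 54 seats: Red 21, Blue 4, Green 7, Gold 15, Silver 7.
No county's allocation decreased.

none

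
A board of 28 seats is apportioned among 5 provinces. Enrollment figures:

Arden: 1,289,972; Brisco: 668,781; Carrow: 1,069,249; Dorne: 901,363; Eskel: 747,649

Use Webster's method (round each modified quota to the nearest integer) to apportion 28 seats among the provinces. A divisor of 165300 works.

Arden=8; Brisco=4; Carrow=6; Dorne=5; Eskel=5

With modified divisor 165300: modified quotas Arden 7.804, Brisco 4.046, Carrow 6.469, Dorne 5.453, Eskel 4.523.
Rounding to the nearest integer: Arden 8, Brisco 4, Carrow 6, Dorne 5, Eskel 5 (total 28).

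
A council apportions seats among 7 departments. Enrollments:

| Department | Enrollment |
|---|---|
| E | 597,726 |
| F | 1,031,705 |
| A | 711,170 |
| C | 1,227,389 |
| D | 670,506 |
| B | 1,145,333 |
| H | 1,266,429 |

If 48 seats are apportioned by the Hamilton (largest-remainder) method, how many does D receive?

5

Standard divisor: 6650258 ÷ 48 ≈ 138547.042.
Standard quotas: E 4.3142, F 7.4466, A 5.1331, C 8.8590, D 4.8396, B 8.2667, H 9.1408.
Lower quotas: E 4, F 7, A 5, C 8, D 4, B 8, H 9 (sum 45, leaving 3 seats).
Remainders in descending order: C 0.8590, D 0.8396, F 0.4466, E 0.3142, B 0.2667, H 0.1408, A 0.1331.
Largest remainders: C, D, F receive the extra seats.
D receives 5.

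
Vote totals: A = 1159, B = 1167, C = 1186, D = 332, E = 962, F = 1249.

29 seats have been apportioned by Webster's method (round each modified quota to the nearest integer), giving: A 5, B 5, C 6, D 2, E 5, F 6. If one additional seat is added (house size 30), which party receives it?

Priority for the next seat is population ÷ (current seats + 0.5).
Priorities: A 210.727, B 212.182, C 182.462, D 132.800, E 174.909, F 192.154.
Highest priority: B.

B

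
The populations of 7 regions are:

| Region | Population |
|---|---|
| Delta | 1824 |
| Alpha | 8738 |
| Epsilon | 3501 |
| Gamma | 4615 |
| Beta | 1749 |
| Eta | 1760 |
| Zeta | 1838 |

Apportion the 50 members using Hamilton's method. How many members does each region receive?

Delta=4; Alpha=18; Epsilon=7; Gamma=9; Beta=4; Eta=4; Zeta=4

The standard divisor is 24025/50 ≈ 480.5.
Standard quotas: Delta 3.7960, Alpha 18.1852, Epsilon 7.2862, Gamma 9.6046, Beta 3.6400, Eta 3.6629, Zeta 3.8252.
Lower quotas: Delta 3, Alpha 18, Epsilon 7, Gamma 9, Beta 3, Eta 3, Zeta 3 (sum 46, leaving 4 seats).
Remainders in descending order: Zeta 0.8252, Delta 0.7960, Eta 0.6629, Beta 0.6400, Gamma 0.6046, Epsilon 0.2862, Alpha 0.1852.
The surplus seats go to Zeta, Delta, Eta, Beta.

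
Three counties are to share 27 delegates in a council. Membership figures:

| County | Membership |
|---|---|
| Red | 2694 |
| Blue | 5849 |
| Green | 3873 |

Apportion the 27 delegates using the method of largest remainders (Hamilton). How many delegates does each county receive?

The standard divisor is 12416/27 ≈ 459.852.
Standard quotas: Red 5.8584, Blue 12.7193, Green 8.4223.
Lower quotas: Red 5, Blue 12, Green 8 (sum 25, leaving 2 seats).
Remainders in descending order: Red 0.8584, Blue 0.7193, Green 0.4223.
The surplus seats go to Red, Blue.

Red 6, Blue 13, Green 8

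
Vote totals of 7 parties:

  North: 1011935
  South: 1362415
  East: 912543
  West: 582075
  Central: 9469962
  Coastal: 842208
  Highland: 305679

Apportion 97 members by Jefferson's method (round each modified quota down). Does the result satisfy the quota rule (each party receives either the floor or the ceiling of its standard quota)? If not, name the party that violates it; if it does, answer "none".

Central

Standard quotas: North 6.776, South 9.122, East 6.110, West 3.897, Central 63.408, Coastal 5.639, Highland 2.047.
Jefferson allocation: North 6, South 9, East 6, West 4, Central 65, Coastal 5, Highland 2.
Central has quota 63.408 (lower 63, upper 64) but receives 65 — outside the quota interval.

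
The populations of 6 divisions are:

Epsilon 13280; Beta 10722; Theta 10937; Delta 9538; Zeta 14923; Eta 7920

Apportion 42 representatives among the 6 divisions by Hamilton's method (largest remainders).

Standard divisor: 67320 ÷ 42 ≈ 1602.857.
Standard quotas: Epsilon 8.2852, Beta 6.6893, Theta 6.8234, Delta 5.9506, Zeta 9.3102, Eta 4.9412.
Lower quotas: Epsilon 8, Beta 6, Theta 6, Delta 5, Zeta 9, Eta 4 (sum 38, leaving 4 seats).
Remainders in descending order: Delta 0.9506, Eta 0.9412, Theta 0.8234, Beta 0.6893, Zeta 0.3102, Epsilon 0.2852.
The surplus seats go to Delta, Eta, Theta, Beta.

Epsilon=8, Beta=7, Theta=7, Delta=6, Zeta=9, Eta=5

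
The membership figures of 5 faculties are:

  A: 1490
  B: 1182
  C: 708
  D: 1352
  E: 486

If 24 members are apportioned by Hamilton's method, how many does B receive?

6

Total 5218; standard divisor 5218/24 ≈ 217.417.
Standard quotas: A 6.853, B 5.437, C 3.256, D 6.218, E 2.235.
Lower quotas: A 6, B 5, C 3, D 6, E 2 (sum 22, leaving 2 seats).
Remainders in descending order: A 0.853, B 0.437, C 0.256, E 0.235, D 0.218.
The surplus seats go to A, B.
B receives 6.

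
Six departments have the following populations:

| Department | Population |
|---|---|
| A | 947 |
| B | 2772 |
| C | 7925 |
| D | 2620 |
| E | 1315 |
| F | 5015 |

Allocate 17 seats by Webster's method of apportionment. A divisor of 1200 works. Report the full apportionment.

With modified divisor 1200: modified quotas A 0.789, B 2.310, C 6.604, D 2.183, E 1.096, F 4.179.
Rounding to the nearest integer: A 1, B 2, C 7, D 2, E 1, F 4 (total 17).

A: 1; B: 2; C: 7; D: 2; E: 1; F: 4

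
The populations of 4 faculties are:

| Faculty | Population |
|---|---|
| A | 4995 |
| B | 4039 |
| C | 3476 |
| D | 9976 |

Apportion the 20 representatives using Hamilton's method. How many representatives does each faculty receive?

A: 4, B: 4, C: 3, D: 9

Standard divisor: 22486 ÷ 20 ≈ 1124.3.
Standard quotas: A 4.4428, B 3.5925, C 3.0917, D 8.8731.
Lower quotas: A 4, B 3, C 3, D 8 (sum 18, leaving 2 seats).
Remainders in descending order: D 0.8731, B 0.5925, A 0.4428, C 0.0917.
Largest remainders: D, B receive the extra seats.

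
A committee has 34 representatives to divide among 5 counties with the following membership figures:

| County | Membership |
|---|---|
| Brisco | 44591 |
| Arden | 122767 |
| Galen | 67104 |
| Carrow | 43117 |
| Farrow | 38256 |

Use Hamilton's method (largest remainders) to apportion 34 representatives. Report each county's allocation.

Brisco 5; Arden 13; Galen 7; Carrow 5; Farrow 4

Standard divisor: 315835 ÷ 34 ≈ 9289.265.
Standard quotas: Brisco 4.8003, Arden 13.2160, Galen 7.2238, Carrow 4.6416, Farrow 4.1183.
Lower quotas: Brisco 4, Arden 13, Galen 7, Carrow 4, Farrow 4 (sum 32, leaving 2 seats).
Remainders in descending order: Brisco 0.8003, Carrow 0.6416, Galen 0.2238, Arden 0.2160, Farrow 0.1183.
The surplus seats go to Brisco, Carrow.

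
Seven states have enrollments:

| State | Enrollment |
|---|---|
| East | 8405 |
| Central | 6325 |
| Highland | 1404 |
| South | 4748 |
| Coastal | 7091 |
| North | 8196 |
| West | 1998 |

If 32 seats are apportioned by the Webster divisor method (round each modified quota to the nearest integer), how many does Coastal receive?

6

Standard divisor 38167/32 ≈ 1192.719; standard quotas: East 7.047, Central 5.303, Highland 1.177, South 3.981, Coastal 5.945, North 6.872, West 1.675.
Rounding to the nearest integer gives East 7, Central 5, Highland 1, South 4, Coastal 6, North 7, West 2 — total 32, matching the house size, so no adjustment is needed.
Coastal receives 6.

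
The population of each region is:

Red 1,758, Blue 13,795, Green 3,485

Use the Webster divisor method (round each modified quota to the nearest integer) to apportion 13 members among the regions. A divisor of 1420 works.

With modified divisor 1420: modified quotas Red 1.238, Blue 9.715, Green 2.454.
Rounding to the nearest integer: Red 1, Blue 10, Green 2 (total 13).

Red=1, Blue=10, Green=2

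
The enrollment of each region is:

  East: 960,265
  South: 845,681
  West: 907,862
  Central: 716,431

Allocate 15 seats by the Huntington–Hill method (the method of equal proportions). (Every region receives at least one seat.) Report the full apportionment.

East=4; South=4; West=4; Central=3

With divisor 229424: modified quotas East 4.186, South 3.686, West 3.957, Central 3.123.
Geometric-mean thresholds: East √(4·5)=4.472, South √(3·4)=3.464, West √(3·4)=3.464, Central √(3·4)=3.464.
Each quota rounded against its threshold gives East 4, South 4, West 4, Central 3 (total 15).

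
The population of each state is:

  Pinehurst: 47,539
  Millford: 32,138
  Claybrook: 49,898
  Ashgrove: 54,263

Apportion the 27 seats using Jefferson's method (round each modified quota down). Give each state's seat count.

Pinehurst=7, Millford=5, Claybrook=7, Ashgrove=8

Standard divisor 183838/27 ≈ 6808.815; standard quotas: Pinehurst 6.982, Millford 4.720, Claybrook 7.328, Ashgrove 7.970.
Rounding down gives 6, 4, 7, 7 = 24 seats, so the divisor must be adjusted.
With modified divisor 6300: modified quotas Pinehurst 7.546, Millford 5.101, Claybrook 7.920, Ashgrove 8.613.
Rounding down: Pinehurst 7, Millford 5, Claybrook 7, Ashgrove 8 (total 27).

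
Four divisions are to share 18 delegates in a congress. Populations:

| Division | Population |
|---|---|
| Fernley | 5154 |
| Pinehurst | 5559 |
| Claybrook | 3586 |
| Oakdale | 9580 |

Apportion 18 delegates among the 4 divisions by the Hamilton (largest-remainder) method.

Fernley 4; Pinehurst 4; Claybrook 3; Oakdale 7

Standard divisor: 23879 ÷ 18 ≈ 1326.611.
Standard quotas: Fernley 3.8851, Pinehurst 4.1904, Claybrook 2.7031, Oakdale 7.2214.
Lower quotas: Fernley 3, Pinehurst 4, Claybrook 2, Oakdale 7 (sum 16, leaving 2 seats).
Remainders in descending order: Fernley 0.8851, Claybrook 0.7031, Oakdale 0.2214, Pinehurst 0.1904.
Largest remainders: Fernley, Claybrook receive the extra seats.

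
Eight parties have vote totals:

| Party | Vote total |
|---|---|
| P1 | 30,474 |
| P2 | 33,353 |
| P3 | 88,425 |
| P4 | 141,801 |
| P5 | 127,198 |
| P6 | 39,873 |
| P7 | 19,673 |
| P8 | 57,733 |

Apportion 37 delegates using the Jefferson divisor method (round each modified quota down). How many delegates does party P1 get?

Standard divisor 538530/37 ≈ 14554.865; standard quotas: P1 2.094, P2 2.292, P3 6.075, P4 9.743, P5 8.739, P6 2.739, P7 1.352, P8 3.967.
Rounding down gives 2, 2, 6, 9, 8, 2, 1, 3 = 33 seats, so the divisor must be adjusted.
With modified divisor 13100: modified quotas P1 2.326, P2 2.546, P3 6.750, P4 10.825, P5 9.710, P6 3.044, P7 1.502, P8 4.407.
Rounding down: P1 2, P2 2, P3 6, P4 10, P5 9, P6 3, P7 1, P8 4 (total 37).
P1 receives 2.

2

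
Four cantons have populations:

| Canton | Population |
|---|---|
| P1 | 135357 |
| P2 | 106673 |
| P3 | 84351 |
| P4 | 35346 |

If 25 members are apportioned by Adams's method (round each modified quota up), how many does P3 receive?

Standard divisor 361727/25 ≈ 14469.08; standard quotas: P1 9.355, P2 7.372, P3 5.830, P4 2.443.
Rounding up gives 10, 8, 6, 3 = 27 seats, so the divisor must be adjusted.
With modified divisor 16100: modified quotas P1 8.407, P2 6.626, P3 5.239, P4 2.195.
Rounding up: P1 9, P2 7, P3 6, P4 3 (total 25).
P3 receives 6.

6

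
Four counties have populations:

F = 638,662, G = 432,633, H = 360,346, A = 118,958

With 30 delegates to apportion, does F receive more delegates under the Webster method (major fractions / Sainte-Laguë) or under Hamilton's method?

Webster

Webster: F 13, G 8, H 7, A 2.
Hamilton: F 12, G 9, H 7, A 2.
F gets 13 under Webster and 12 under Hamilton.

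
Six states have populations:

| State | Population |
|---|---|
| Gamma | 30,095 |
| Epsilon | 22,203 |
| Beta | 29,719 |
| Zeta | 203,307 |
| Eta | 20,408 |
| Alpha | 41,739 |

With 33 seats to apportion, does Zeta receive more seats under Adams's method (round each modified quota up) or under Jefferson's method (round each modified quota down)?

Jefferson

Adams: Gamma 3, Epsilon 2, Beta 3, Zeta 19, Eta 2, Alpha 4.
Jefferson: Gamma 3, Epsilon 2, Beta 2, Zeta 20, Eta 2, Alpha 4.
Zeta gets 19 under Adams and 20 under Jefferson.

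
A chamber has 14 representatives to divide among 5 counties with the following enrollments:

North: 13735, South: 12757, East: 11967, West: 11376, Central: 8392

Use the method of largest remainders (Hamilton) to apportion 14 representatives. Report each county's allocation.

North: 3, South: 3, East: 3, West: 3, Central: 2

Standard divisor: 58227 ÷ 14 ≈ 4159.071.
Standard quotas: North 3.3024, South 3.0673, East 2.8773, West 2.7352, Central 2.0178.
Lower quotas: North 3, South 3, East 2, West 2, Central 2 (sum 12, leaving 2 seats).
Remainders in descending order: East 0.8773, West 0.7352, North 0.3024, South 0.0673, Central 0.0178.
Largest remainders: East, West receive the extra seats.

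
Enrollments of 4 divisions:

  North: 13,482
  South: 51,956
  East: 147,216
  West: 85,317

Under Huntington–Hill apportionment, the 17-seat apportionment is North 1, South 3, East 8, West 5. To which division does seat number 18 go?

East

Priority for the next seat is population ÷ (√(s·(s+1))).
Priorities: North 9533.214, South 14998.405, East 17349.572, West 15576.682.
Highest priority: East.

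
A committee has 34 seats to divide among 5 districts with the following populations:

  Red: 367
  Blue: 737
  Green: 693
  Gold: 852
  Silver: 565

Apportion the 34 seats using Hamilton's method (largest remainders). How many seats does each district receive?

Red: 4, Blue: 8, Green: 7, Gold: 9, Silver: 6

Standard divisor: 3214 ÷ 34 ≈ 94.529.
Standard quotas: Red 3.882, Blue 7.797, Green 7.331, Gold 9.013, Silver 5.977.
Lower quotas: Red 3, Blue 7, Green 7, Gold 9, Silver 5 (sum 31, leaving 3 seats).
Remainders in descending order: Silver 0.977, Red 0.882, Blue 0.797, Green 0.331, Gold 0.013.
Largest remainders: Silver, Red, Blue receive the extra seats.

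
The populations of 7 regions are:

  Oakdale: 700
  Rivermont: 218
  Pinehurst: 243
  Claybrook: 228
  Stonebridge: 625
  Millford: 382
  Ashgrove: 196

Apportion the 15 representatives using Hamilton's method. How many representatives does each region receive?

Oakdale 4; Rivermont 1; Pinehurst 2; Claybrook 1; Stonebridge 4; Millford 2; Ashgrove 1

Total 2592; standard divisor 2592/15 ≈ 172.8.
Standard quotas: Oakdale 4.051, Rivermont 1.262, Pinehurst 1.406, Claybrook 1.319, Stonebridge 3.617, Millford 2.211, Ashgrove 1.134.
Lower quotas: Oakdale 4, Rivermont 1, Pinehurst 1, Claybrook 1, Stonebridge 3, Millford 2, Ashgrove 1 (sum 13, leaving 2 seats).
Remainders in descending order: Stonebridge 0.617, Pinehurst 0.406, Claybrook 0.319, Rivermont 0.262, Millford 0.211, Ashgrove 0.134, Oakdale 0.051.
The surplus seats go to Stonebridge, Pinehurst.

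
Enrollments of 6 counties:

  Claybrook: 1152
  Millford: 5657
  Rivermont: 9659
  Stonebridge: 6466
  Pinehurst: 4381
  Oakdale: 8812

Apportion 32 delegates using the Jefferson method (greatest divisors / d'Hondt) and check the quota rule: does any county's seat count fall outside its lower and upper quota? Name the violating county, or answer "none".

Standard quotas: Claybrook 1.020, Millford 5.011, Rivermont 8.556, Stonebridge 5.727, Pinehurst 3.881, Oakdale 7.805.
Jefferson allocation: Claybrook 1, Millford 5, Rivermont 8, Stonebridge 6, Pinehurst 4, Oakdale 8.
Every allocation lies between the lower and upper quota.

none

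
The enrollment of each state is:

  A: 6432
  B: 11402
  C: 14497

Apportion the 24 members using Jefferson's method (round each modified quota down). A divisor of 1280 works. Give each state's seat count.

A=5, B=8, C=11

With modified divisor 1280: modified quotas A 5.025, B 8.908, C 11.326.
Rounding down: A 5, B 8, C 11 (total 24).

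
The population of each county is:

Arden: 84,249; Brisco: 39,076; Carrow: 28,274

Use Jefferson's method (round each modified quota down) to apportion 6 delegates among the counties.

Arden: 4; Brisco: 1; Carrow: 1

Standard divisor 151599/6 ≈ 25266.5; standard quotas: Arden 3.334, Brisco 1.547, Carrow 1.119.
Rounding down gives 3, 1, 1 = 5 seats, so the divisor must be adjusted.
With modified divisor 20300: modified quotas Arden 4.150, Brisco 1.925, Carrow 1.393.
Rounding down: Arden 4, Brisco 1, Carrow 1 (total 6).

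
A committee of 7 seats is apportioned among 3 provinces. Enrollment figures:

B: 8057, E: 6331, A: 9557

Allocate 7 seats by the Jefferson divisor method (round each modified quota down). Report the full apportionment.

Standard divisor 23945/7 ≈ 3420.714; standard quotas: B 2.355, E 1.851, A 2.794.
Rounding down gives 2, 1, 2 = 5 seats, so the divisor must be adjusted.
With modified divisor 2900: modified quotas B 2.778, E 2.183, A 3.296.
Rounding down: B 2, E 2, A 3 (total 7).

B 2, E 2, A 3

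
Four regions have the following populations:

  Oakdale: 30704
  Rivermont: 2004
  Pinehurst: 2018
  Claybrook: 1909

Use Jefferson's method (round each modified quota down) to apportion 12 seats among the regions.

Standard divisor 36635/12 ≈ 3052.917; standard quotas: Oakdale 10.057, Rivermont 0.656, Pinehurst 0.661, Claybrook 0.625.
Rounding down gives 10, 0, 0, 0 = 10 seats, so the divisor must be adjusted.
With modified divisor 2500: modified quotas Oakdale 12.282, Rivermont 0.802, Pinehurst 0.807, Claybrook 0.764.
Rounding down: Oakdale 12, Rivermont 0, Pinehurst 0, Claybrook 0 (total 12).

Oakdale=12; Rivermont=0; Pinehurst=0; Claybrook=0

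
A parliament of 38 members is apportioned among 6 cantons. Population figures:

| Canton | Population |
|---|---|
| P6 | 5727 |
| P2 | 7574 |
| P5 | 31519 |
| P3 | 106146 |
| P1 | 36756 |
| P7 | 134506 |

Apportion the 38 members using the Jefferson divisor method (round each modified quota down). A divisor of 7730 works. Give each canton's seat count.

P6 0, P2 0, P5 4, P3 13, P1 4, P7 17

With modified divisor 7730: modified quotas P6 0.741, P2 0.980, P5 4.077, P3 13.732, P1 4.755, P7 17.401.
Rounding down: P6 0, P2 0, P5 4, P3 13, P1 4, P7 17 (total 38).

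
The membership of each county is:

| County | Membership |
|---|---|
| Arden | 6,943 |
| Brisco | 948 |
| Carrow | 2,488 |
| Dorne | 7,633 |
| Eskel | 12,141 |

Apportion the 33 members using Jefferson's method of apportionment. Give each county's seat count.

Arden 8, Brisco 1, Carrow 2, Dorne 8, Eskel 14

Standard divisor 30153/33 ≈ 913.727; standard quotas: Arden 7.599, Brisco 1.038, Carrow 2.723, Dorne 8.354, Eskel 13.287.
Rounding down gives 7, 1, 2, 8, 13 = 31 seats, so the divisor must be adjusted.
With modified divisor 860: modified quotas Arden 8.073, Brisco 1.102, Carrow 2.893, Dorne 8.876, Eskel 14.117.
Rounding down: Arden 8, Brisco 1, Carrow 2, Dorne 8, Eskel 14 (total 33).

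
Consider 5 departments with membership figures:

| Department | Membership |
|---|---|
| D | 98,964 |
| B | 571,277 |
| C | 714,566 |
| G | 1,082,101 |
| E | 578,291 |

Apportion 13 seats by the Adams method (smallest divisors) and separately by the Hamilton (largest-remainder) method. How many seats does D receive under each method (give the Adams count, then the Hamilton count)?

Adams: D 1, B 2, C 3, G 4, E 3.
Hamilton: D 0, B 2, C 3, G 5, E 3.
D gets 1 under Adams and 0 under Hamilton.

1 and 0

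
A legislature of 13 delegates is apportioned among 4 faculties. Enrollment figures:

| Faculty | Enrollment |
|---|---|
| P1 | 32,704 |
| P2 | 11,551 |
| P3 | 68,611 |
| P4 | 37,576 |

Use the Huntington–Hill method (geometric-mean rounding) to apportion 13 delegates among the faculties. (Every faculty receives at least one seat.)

P1=3; P2=1; P3=6; P4=3

With divisor 11687: modified quotas P1 2.798, P2 0.988, P3 5.871, P4 3.215.
Geometric-mean thresholds: P1 √(2·3)=2.449, P2 (min 1), P3 √(5·6)=5.477, P4 √(3·4)=3.464.
Each quota rounded against its threshold gives P1 3, P2 1, P3 6, P4 3 (total 13).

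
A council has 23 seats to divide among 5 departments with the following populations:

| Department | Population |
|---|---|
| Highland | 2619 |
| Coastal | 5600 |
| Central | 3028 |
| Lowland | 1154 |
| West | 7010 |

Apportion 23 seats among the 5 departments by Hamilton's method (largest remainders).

Highland=3, Coastal=7, Central=4, Lowland=1, West=8

Standard divisor: 19411 ÷ 23 ≈ 843.957.
Standard quotas: Highland 3.1032, Coastal 6.6354, Central 3.5879, Lowland 1.3674, West 8.3061.
Lower quotas: Highland 3, Coastal 6, Central 3, Lowland 1, West 8 (sum 21, leaving 2 seats).
Remainders in descending order: Coastal 0.6354, Central 0.5879, Lowland 0.3674, West 0.3061, Highland 0.1032.
The surplus seats go to Coastal, Central.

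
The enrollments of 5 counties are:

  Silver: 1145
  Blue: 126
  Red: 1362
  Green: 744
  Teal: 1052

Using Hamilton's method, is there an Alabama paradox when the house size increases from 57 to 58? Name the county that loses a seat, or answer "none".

Blue

At 57 seats: Silver 15, Blue 2, Red 17, Green 10, Teal 13.
At 58 seats: Silver 15, Blue 1, Red 18, Green 10, Teal 14.
Blue drops from 2 to 1.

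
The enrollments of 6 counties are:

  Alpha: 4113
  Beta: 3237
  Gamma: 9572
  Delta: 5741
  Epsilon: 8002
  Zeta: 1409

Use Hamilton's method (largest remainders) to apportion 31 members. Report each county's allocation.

Alpha 4; Beta 3; Gamma 9; Delta 6; Epsilon 8; Zeta 1

Standard divisor: 32074 ÷ 31 ≈ 1034.645.
Standard quotas: Alpha 3.9753, Beta 3.1286, Gamma 9.2515, Delta 5.5488, Epsilon 7.7341, Zeta 1.3618.
Lower quotas: Alpha 3, Beta 3, Gamma 9, Delta 5, Epsilon 7, Zeta 1 (sum 28, leaving 3 seats).
Remainders in descending order: Alpha 0.9753, Epsilon 0.7341, Delta 0.5488, Zeta 0.3618, Gamma 0.2515, Beta 0.1286.
Largest remainders: Alpha, Epsilon, Delta receive the extra seats.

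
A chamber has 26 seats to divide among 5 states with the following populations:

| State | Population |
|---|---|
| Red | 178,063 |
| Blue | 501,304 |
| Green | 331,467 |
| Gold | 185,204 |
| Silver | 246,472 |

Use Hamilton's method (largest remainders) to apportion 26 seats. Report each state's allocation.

Red 3; Blue 9; Green 6; Gold 3; Silver 5

Total 1442510; standard divisor 1442510/26 ≈ 55481.154.
Standard quotas: Red 3.2094, Blue 9.0356, Green 5.9744, Gold 3.3381, Silver 4.4424.
Lower quotas: Red 3, Blue 9, Green 5, Gold 3, Silver 4 (sum 24, leaving 2 seats).
Remainders in descending order: Green 0.9744, Silver 0.4424, Gold 0.3381, Red 0.2094, Blue 0.0356.
The surplus seats go to Green, Silver.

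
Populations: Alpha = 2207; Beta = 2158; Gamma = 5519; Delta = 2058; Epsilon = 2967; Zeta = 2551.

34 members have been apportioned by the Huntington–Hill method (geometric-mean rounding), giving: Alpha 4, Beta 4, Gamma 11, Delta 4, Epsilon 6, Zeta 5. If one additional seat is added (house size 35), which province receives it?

Alpha

Priority for the next seat is population ÷ (√(s·(s+1))).
Priorities: Alpha 493.500, Beta 482.543, Gamma 480.367, Delta 460.183, Epsilon 457.818, Zeta 465.747.
Highest priority: Alpha.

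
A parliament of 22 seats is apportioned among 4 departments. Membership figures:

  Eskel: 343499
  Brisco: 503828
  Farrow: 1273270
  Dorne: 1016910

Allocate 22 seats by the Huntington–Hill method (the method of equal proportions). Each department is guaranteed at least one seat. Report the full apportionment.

Eskel=2, Brisco=4, Farrow=9, Dorne=7

With divisor 142838: modified quotas Eskel 2.405, Brisco 3.527, Farrow 8.914, Dorne 7.119.
Geometric-mean thresholds: Eskel √(2·3)=2.449, Brisco √(3·4)=3.464, Farrow √(8·9)=8.485, Dorne √(7·8)=7.483.
Each quota rounded against its threshold gives Eskel 2, Brisco 4, Farrow 9, Dorne 7 (total 22).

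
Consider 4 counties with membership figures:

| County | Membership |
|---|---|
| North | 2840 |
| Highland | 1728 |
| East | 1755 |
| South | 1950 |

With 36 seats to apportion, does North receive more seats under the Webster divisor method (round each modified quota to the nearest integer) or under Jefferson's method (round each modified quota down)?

Jefferson

Webster: North 12, Highland 8, East 8, South 8.
Jefferson: North 13, Highland 7, East 8, South 8.
North gets 12 under Webster and 13 under Jefferson.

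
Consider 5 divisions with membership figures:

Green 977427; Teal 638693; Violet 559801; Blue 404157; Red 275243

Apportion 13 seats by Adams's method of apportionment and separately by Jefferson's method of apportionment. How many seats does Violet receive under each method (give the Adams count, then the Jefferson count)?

Adams: Green 4, Teal 3, Violet 3, Blue 2, Red 1.
Jefferson: Green 5, Teal 3, Violet 2, Blue 2, Red 1.
Violet gets 3 under Adams and 2 under Jefferson.

3 and 2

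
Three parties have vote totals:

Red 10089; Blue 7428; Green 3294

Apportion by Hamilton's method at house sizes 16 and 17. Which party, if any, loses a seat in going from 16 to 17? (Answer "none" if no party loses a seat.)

none

At 16 seats: Red 8, Blue 6, Green 2.
At 17 seats: Red 8, Blue 6, Green 3.
No party's allocation decreased.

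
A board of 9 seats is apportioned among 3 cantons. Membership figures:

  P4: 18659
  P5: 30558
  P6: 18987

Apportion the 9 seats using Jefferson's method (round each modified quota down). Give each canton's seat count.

Standard divisor 68204/9 ≈ 7578.222; standard quotas: P4 2.462, P5 4.032, P6 2.505.
Rounding down gives 2, 4, 2 = 8 seats, so the divisor must be adjusted.
With modified divisor 6270: modified quotas P4 2.976, P5 4.874, P6 3.028.
Rounding down: P4 2, P5 4, P6 3 (total 9).

P4: 2, P5: 4, P6: 3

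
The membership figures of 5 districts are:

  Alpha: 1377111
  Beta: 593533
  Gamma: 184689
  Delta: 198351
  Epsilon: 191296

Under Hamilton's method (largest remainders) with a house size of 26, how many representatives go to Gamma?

2

Standard divisor: 2544980 ÷ 26 ≈ 97883.846.
Standard quotas: Alpha 14.0688, Beta 6.0636, Gamma 1.8868, Delta 2.0264, Epsilon 1.9543.
Lower quotas: Alpha 14, Beta 6, Gamma 1, Delta 2, Epsilon 1 (sum 24, leaving 2 seats).
Remainders in descending order: Epsilon 0.9543, Gamma 0.8868, Alpha 0.0688, Beta 0.0636, Delta 0.0264.
Largest remainders: Epsilon, Gamma receive the extra seats.
Gamma receives 2.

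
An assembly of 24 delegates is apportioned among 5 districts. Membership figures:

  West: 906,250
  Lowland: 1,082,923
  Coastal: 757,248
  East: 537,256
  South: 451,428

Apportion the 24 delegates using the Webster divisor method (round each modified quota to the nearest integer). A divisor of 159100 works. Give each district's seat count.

West 6, Lowland 7, Coastal 5, East 3, South 3

With modified divisor 159100: modified quotas West 5.696, Lowland 6.807, Coastal 4.760, East 3.377, South 2.837.
Rounding to the nearest integer: West 6, Lowland 7, Coastal 5, East 3, South 3 (total 24).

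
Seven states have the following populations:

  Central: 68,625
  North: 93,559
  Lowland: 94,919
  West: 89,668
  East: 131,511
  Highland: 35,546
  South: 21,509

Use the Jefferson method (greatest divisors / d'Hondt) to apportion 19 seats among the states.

Central=2, North=4, Lowland=4, West=3, East=5, Highland=1, South=0

Standard divisor 535337/19 ≈ 28175.632; standard quotas: Central 2.436, North 3.321, Lowland 3.369, West 3.182, East 4.668, Highland 1.262, South 0.763.
Rounding down gives 2, 3, 3, 3, 4, 1, 0 = 16 seats, so the divisor must be adjusted.
With modified divisor 23100: modified quotas Central 2.971, North 4.050, Lowland 4.109, West 3.882, East 5.693, Highland 1.539, South 0.931.
Rounding down: Central 2, North 4, Lowland 4, West 3, East 5, Highland 1, South 0 (total 19).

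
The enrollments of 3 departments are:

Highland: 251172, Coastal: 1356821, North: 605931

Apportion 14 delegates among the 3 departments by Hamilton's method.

Standard divisor: 2213924 ÷ 14 ≈ 158137.429.
Standard quotas: Highland 1.5883, Coastal 8.5800, North 3.8317.
Lower quotas: Highland 1, Coastal 8, North 3 (sum 12, leaving 2 seats).
Remainders in descending order: North 0.8317, Highland 0.5883, Coastal 0.5800.
Largest remainders: North, Highland receive the extra seats.

Highland=2, Coastal=8, North=4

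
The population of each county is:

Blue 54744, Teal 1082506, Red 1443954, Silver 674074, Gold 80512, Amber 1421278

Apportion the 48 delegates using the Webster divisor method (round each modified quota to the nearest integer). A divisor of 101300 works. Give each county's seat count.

Blue 1, Teal 11, Red 14, Silver 7, Gold 1, Amber 14

With modified divisor 101300: modified quotas Blue 0.540, Teal 10.686, Red 14.254, Silver 6.654, Gold 0.795, Amber 14.030.
Rounding to the nearest integer: Blue 1, Teal 11, Red 14, Silver 7, Gold 1, Amber 14 (total 48).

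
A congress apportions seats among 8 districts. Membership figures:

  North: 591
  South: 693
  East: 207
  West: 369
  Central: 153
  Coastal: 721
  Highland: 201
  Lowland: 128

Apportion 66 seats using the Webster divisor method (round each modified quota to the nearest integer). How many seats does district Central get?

Standard divisor 3063/66 ≈ 46.409; standard quotas: North 12.735, South 14.932, East 4.460, West 7.951, Central 3.297, Coastal 15.536, Highland 4.331, Lowland 2.758.
Rounding to the nearest integer gives North 13, South 15, East 4, West 8, Central 3, Coastal 16, Highland 4, Lowland 3 — total 66, matching the house size, so no adjustment is needed.
Central receives 3.

3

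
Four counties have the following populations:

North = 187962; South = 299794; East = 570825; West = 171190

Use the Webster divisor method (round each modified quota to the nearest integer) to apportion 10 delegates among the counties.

North: 2, South: 2, East: 5, West: 1

Standard divisor 1229771/10 ≈ 122977.1; standard quotas: North 1.528, South 2.438, East 4.642, West 1.392.
Rounding to the nearest integer gives North 2, South 2, East 5, West 1 — total 10, matching the house size, so no adjustment is needed.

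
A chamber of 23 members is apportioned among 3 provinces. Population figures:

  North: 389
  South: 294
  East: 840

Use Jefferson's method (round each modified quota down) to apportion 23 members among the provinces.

Standard divisor 1523/23 ≈ 66.217; standard quotas: North 5.875, South 4.440, East 12.685.
Rounding down gives 5, 4, 12 = 21 seats, so the divisor must be adjusted.
With modified divisor 62: modified quotas North 6.274, South 4.742, East 13.548.
Rounding down: North 6, South 4, East 13 (total 23).

North: 6, South: 4, East: 13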